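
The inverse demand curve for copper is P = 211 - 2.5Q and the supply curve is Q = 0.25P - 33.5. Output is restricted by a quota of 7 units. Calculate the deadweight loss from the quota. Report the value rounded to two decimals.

76.33

Rewriting supply in inverse form: P = 134 + 4Q.
Without the quota, 211 - 2.5Q = 134 + 4Q gives Q* = 11.8462.
At Q = 7 the demand price is 211 - 2.5(7) = 193.5 and the supply price is 134 + 4(7) = 162.
DWL = (1/2)(gap between curves at 7) x (Q* - 7) = (1/2)(31.5)(4.8462) = 76.3269.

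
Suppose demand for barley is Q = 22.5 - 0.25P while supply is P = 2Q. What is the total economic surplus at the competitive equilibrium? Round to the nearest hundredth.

Rewriting demand in inverse form: P = 90 - 4Q.
Set 90 - 4Q = 2Q, which gives 90 = 6Q, so Q* = 15 and P* = 90 - 4(15) = 30.
Total surplus is the full triangle between the curves from 0 to Q*: (1/2)(15)(90 - 0) = 675.

675.00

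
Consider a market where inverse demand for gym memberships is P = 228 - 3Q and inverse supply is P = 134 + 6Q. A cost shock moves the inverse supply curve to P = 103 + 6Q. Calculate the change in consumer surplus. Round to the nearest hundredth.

125.72

Initial equilibrium: Q_0 = 10.4444, P_0 = 196.6667; CS_0 = (1/2)(10.4444)(31.3333) = 163.6296, PS_0 = (1/2)(10.4444)(62.6667) = 327.2593.
New equilibrium: 228 - 3Q = 103 + 6Q gives Q_1 = 13.8889, P_1 = 186.3333; CS_1 = 289.3519, PS_1 = 578.7037.
Change in consumer surplus = 289.3519 - 163.6296 = 125.7222.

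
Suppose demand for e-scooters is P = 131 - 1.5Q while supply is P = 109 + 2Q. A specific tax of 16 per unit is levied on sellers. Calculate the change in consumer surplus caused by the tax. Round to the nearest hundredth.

Pre-tax equilibrium: 131 - 1.5Q = 109 + 2Q gives Q* = 6.2857, P* = 121.5714.
With the tax, sellers need 16 more per unit: 131 - 1.5Q = 109 + 2Q + 16, so Q_t = 1.7143. Buyers pay P_b = 128.4286; sellers receive P_s = P_b - 16 = 112.4286.
CS falls from (1/2)(6.2857)(9.4286) = 29.6327 to (1/2)(1.7143)(2.5714) = 2.2041, a change of -27.4286.

-27.43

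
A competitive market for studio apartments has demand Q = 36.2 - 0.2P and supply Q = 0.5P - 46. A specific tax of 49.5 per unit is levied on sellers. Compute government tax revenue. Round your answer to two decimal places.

279.32

Rewriting demand in inverse form: P = 181 - 5Q.
Rewriting supply in inverse form: P = 92 + 2Q.
Without the tax, 181 - 5Q = 92 + 2Q so Q* = 12.7143 and P* = 117.4286.
With the tax, sellers need 49.5 more per unit: 181 - 5Q = 92 + 2Q + 49.5, so Q_t = 5.6429. Buyers pay P_b = 152.7857; sellers receive P_s = P_b - 49.5 = 103.2857.
Revenue is the tax times quantity traded: 49.5 x 5.6429 = 279.3214.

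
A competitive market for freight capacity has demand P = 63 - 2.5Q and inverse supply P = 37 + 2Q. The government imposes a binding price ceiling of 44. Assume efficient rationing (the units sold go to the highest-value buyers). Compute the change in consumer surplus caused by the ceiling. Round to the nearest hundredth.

Without the control, 63 - 2.5Q = 37 + 2Q so Q* = 5.7778 and P* = 48.5556.
At P = 44, sellers supply (44 - 37)/2 = 3.5 while buyers want more, so the quantity traded is 3.5 at price 44.
CS goes from (1/2)(5.7778)(14.4444) = 41.7284 to 51.1875 (computed as (63 - 44)(3.5) - (1/2)(2.5)(3.5)^2), a change of 9.4591.

9.46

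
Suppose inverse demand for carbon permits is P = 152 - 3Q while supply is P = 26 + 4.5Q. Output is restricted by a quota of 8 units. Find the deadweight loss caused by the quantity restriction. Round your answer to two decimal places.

290.40

Without the quota, 152 - 3Q = 26 + 4.5Q gives Q* = 16.8.
At Q = 8 the demand price is 152 - 3(8) = 128 and the supply price is 26 + 4.5(8) = 62.
Deadweight loss is the triangle between the curves from 8 to 16.8: (1/2)(128 - 62)(16.8 - 8) = 290.4.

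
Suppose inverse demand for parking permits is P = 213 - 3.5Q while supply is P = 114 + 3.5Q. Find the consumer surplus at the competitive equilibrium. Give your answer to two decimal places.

Equilibrium: 213 - 3.5Q = 114 + 3.5Q, so Q* = 14.1429 and P* = 163.5.
The demand choke price is 213, so CS = (1/2)(Q*)(213 - P*) = (1/2)(14.1429)(49.5) = 350.0357.

350.04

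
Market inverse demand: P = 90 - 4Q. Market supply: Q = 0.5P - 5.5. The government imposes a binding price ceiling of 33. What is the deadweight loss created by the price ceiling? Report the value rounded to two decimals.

14.08

Rewriting supply in inverse form: P = 11 + 2Q.
Without the control, 90 - 4Q = 11 + 2Q so Q* = 13.1667 and P* = 37.3333.
At P = 33, sellers supply (33 - 11)/2 = 11 while buyers want more, so the quantity traded is 11 at price 33.
At Q = 11 the demand price is 46 and the supply price is 33. Deadweight loss is the triangle between the curves from 11 to 13.1667: (1/2)(46 - 33)(13.1667 - 11) = 14.0833.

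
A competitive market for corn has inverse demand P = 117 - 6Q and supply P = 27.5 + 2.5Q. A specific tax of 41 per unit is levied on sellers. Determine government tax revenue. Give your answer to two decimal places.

233.94

Pre-tax equilibrium: 117 - 6Q = 27.5 + 2.5Q gives Q* = 10.5294, P* = 53.8235.
A tax on sellers shifts supply up by 41: 117 - 6Q = 27.5 + 2.5Q + 41, so Q_t = 5.7059. Buyers pay P_b = 82.7647; sellers receive P_s = P_b - 41 = 41.7647.
Revenue is the tax times quantity traded: 41 x 5.7059 = 233.9412.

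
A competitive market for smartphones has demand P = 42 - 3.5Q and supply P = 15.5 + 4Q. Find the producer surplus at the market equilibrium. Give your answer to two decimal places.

24.97

Equilibrium: 42 - 3.5Q = 15.5 + 4Q, so Q* = 3.5333 and P* = 29.6333.
PS is the area between P* and the supply curve from 0 to Q*: (1/2)(3.5333)(14.1333) = 24.9689.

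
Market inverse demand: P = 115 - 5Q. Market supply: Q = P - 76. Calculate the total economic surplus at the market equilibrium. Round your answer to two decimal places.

Rewriting supply in inverse form: P = 76 + Q.
Set 115 - 5Q = 76 + Q, which gives 39 = 6Q, so Q* = 6.5 and P* = 115 - 5(6.5) = 82.5.
CS = (1/2)(6.5)(32.5) = 105.625 and PS = (1/2)(6.5)(6.5) = 21.125, so total surplus = 126.75.

126.75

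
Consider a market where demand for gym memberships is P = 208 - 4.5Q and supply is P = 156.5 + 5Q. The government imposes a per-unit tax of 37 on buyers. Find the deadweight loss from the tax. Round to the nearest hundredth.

Without the tax, 208 - 4.5Q = 156.5 + 5Q so Q* = 5.4211 and P* = 183.6053.
A tax on buyers shifts demand down by 37: (208 - 37) - 4.5Q = 156.5 + 5Q, so Q_t = 1.5263. Buyers pay P_b = 201.1316; sellers receive P_s = P_b - 37 = 164.1316.
The welfare triangle lost has base Q* - Q_t = 3.8947 and height t = 37, so DWL = (1/2)(3.8947)(37) = 72.0526.

72.05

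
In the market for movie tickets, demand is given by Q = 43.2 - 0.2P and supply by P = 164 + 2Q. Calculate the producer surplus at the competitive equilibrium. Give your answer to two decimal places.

55.18

Rewriting demand in inverse form: P = 216 - 5Q.
Equilibrium: 216 - 5Q = 164 + 2Q, so Q* = 7.4286 and P* = 178.8571.
The supply curve's price intercept is 164, so PS = (1/2)(Q*)(P* - 164) = (1/2)(7.4286)(14.8571) = 55.1837.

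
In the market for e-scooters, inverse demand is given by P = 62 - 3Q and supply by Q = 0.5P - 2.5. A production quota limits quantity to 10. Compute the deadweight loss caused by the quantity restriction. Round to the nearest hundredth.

Rewriting supply in inverse form: P = 5 + 2Q.
Without the quota, 62 - 3Q = 5 + 2Q gives Q* = 11.4.
At Q = 10 the demand price is 62 - 3(10) = 32 and the supply price is 5 + 2(10) = 25.
DWL = (1/2)(gap between curves at 10) x (Q* - 10) = (1/2)(7)(1.4) = 4.9.

4.90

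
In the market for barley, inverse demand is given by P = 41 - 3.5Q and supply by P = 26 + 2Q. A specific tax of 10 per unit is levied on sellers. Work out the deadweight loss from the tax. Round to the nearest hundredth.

9.09

Without the tax, 41 - 3.5Q = 26 + 2Q so Q* = 2.7273 and P* = 31.4545.
A tax on sellers shifts supply up by 10: 41 - 3.5Q = 26 + 2Q + 10, so Q_t = 0.9091. Buyers pay P_b = 37.8182; sellers receive P_s = P_b - 10 = 27.8182.
The welfare triangle lost has base Q* - Q_t = 1.8182 and height t = 10, so DWL = (1/2)(1.8182)(10) = 9.0909.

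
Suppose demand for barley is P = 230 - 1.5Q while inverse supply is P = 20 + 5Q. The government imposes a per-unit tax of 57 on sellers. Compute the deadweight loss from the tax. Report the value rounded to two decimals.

249.92

Without the tax, 230 - 1.5Q = 20 + 5Q so Q* = 32.3077 and P* = 181.5385.
With the tax, sellers need 57 more per unit: 230 - 1.5Q = 20 + 5Q + 57, so Q_t = 23.5385. Buyers pay P_b = 194.6923; sellers receive P_s = P_b - 57 = 137.6923.
Deadweight loss is the triangle between the curves from Q_t to Q*: (1/2)(32.3077 - 23.5385)(57) = 249.9231.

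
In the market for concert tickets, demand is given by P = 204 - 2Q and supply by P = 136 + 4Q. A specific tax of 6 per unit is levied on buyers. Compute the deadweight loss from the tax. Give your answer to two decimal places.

Pre-tax equilibrium: 204 - 2Q = 136 + 4Q gives Q* = 11.3333, P* = 181.3333.
A tax on buyers shifts demand down by 6: (204 - 6) - 2Q = 136 + 4Q, so Q_t = 10.3333. Buyers pay P_b = 183.3333; sellers receive P_s = P_b - 6 = 177.3333.
Deadweight loss is the triangle between the curves from Q_t to Q*: (1/2)(11.3333 - 10.3333)(6) = 3.

3.00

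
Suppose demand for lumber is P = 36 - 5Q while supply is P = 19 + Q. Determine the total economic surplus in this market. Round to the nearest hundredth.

Set 36 - 5Q = 19 + Q, which gives 17 = 6Q, so Q* = 2.8333 and P* = 36 - 5(2.8333) = 21.8333.
Total surplus is the full triangle between the curves from 0 to Q*: (1/2)(2.8333)(36 - 19) = 24.0833.

24.08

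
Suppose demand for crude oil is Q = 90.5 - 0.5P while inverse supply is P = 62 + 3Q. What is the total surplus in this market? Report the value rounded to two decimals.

1416.10

Rewriting demand in inverse form: P = 181 - 2Q.
Set 181 - 2Q = 62 + 3Q, which gives 119 = 5Q, so Q* = 23.8 and P* = 181 - 2(23.8) = 133.4.
CS = (1/2)(23.8)(47.6) = 566.44 and PS = (1/2)(23.8)(71.4) = 849.66, so total surplus = 1416.1.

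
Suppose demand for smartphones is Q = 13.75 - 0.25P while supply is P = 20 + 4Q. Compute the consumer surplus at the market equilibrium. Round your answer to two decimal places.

38.28

Rewriting demand in inverse form: P = 55 - 4Q.
Set 55 - 4Q = 20 + 4Q, which gives 35 = 8Q, so Q* = 4.375 and P* = 55 - 4(4.375) = 37.5.
Consumer surplus is the triangle under demand above P*: (1/2)(4.375)(55 - 37.5) = (1/2)(4.375)(17.5) = 38.2812.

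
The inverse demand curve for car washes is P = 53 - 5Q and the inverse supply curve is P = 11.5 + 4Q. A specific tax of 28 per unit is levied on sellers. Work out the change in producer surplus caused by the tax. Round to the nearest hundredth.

-38.02

Without the tax, 53 - 5Q = 11.5 + 4Q so Q* = 4.6111 and P* = 29.9444.
With the tax, sellers need 28 more per unit: 53 - 5Q = 11.5 + 4Q + 28, so Q_t = 1.5. Buyers pay P_b = 45.5; sellers receive P_s = P_b - 28 = 17.5.
Producers lose the trapezoid between P_s and P* out to Q_t plus the triangle from Q_t to Q*: change in PS = 4.5 - 42.5247 = -38.0247.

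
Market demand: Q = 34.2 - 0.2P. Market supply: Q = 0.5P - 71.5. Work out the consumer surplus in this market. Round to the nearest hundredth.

40.00

Rewriting demand in inverse form: P = 171 - 5Q.
Rewriting supply in inverse form: P = 143 + 2Q.
Setting demand equal to supply, 28 = 7Q, so Q* = 4 and P* = 151.
CS is the area between the demand curve and P* from 0 to Q*: (1/2)(4)(20) = 40.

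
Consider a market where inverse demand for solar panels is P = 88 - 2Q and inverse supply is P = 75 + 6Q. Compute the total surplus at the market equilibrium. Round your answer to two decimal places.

Setting demand equal to supply, 13 = 8Q, so Q* = 1.625 and P* = 84.75.
Total surplus is the full triangle between the curves from 0 to Q*: (1/2)(1.625)(88 - 75) = 10.5625.

10.56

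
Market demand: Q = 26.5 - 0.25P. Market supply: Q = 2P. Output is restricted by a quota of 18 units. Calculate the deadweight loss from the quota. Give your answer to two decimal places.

Rewriting demand in inverse form: P = 106 - 4Q.
Rewriting supply in inverse form: P = 0.5Q.
Without the quota, 106 - 4Q = 0.5Q gives Q* = 23.5556.
At Q = 18 the demand price is 106 - 4(18) = 34 and the supply price is 0 + 0.5(18) = 9.
DWL = (1/2)(gap between curves at 18) x (Q* - 18) = (1/2)(25)(5.5556) = 69.4444.

69.44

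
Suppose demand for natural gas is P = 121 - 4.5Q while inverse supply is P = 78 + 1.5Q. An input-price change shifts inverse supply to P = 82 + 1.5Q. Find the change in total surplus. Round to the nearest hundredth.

Initial equilibrium: Q_0 = 7.1667, P_0 = 88.75; CS_0 = (1/2)(7.1667)(32.25) = 115.5625, PS_0 = (1/2)(7.1667)(10.75) = 38.5208.
New equilibrium: 121 - 4.5Q = 82 + 1.5Q gives Q_1 = 6.5, P_1 = 91.75; CS_1 = 95.0625, PS_1 = 31.6875.
Change in total surplus = (95.0625 + 31.6875) - (115.5625 + 38.5208) = -27.3333.

-27.33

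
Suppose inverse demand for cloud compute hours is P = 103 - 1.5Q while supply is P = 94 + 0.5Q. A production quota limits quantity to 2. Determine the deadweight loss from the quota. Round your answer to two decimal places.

Unrestricted equilibrium: Q* = (103 - 94)/(1.5 + 0.5) = 4.5.
At Q = 2 the demand price is 103 - 1.5(2) = 100 and the supply price is 94 + 0.5(2) = 95.
DWL = (1/2)(gap between curves at 2) x (Q* - 2) = (1/2)(5)(2.5) = 6.25.

6.25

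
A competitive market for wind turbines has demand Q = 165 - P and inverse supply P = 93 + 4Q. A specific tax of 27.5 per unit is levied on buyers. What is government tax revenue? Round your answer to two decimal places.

244.75

Rewriting demand in inverse form: P = 165 - Q.
Without the tax, 165 - Q = 93 + 4Q so Q* = 14.4 and P* = 150.6.
A tax on buyers shifts demand down by 27.5: (165 - 27.5) - Q = 93 + 4Q, so Q_t = 8.9. Buyers pay P_b = 156.1; sellers receive P_s = P_b - 27.5 = 128.6.
Tax revenue = t x Q_t = 27.5 x 8.9 = 244.75.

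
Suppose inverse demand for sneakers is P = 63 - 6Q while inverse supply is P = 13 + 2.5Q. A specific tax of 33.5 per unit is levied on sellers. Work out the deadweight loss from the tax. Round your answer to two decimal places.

66.01

Pre-tax equilibrium: 63 - 6Q = 13 + 2.5Q gives Q* = 5.8824, P* = 27.7059.
With the tax, sellers need 33.5 more per unit: 63 - 6Q = 13 + 2.5Q + 33.5, so Q_t = 1.9412. Buyers pay P_b = 51.3529; sellers receive P_s = P_b - 33.5 = 17.8529.
Deadweight loss is the triangle between the curves from Q_t to Q*: (1/2)(5.8824 - 1.9412)(33.5) = 66.0147.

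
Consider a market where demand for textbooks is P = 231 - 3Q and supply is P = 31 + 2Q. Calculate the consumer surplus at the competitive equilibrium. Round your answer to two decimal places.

Setting demand equal to supply, 200 = 5Q, so Q* = 40 and P* = 111.
CS is the area between the demand curve and P* from 0 to Q*: (1/2)(40)(120) = 2400.

2400.00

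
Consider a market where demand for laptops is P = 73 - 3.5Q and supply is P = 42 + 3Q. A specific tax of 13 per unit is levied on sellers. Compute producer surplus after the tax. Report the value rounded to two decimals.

Pre-tax equilibrium: 73 - 3.5Q = 42 + 3Q gives Q* = 4.7692, P* = 56.3077.
With the tax, sellers need 13 more per unit: 73 - 3.5Q = 42 + 3Q + 13, so Q_t = 2.7692. Buyers pay P_b = 63.3077; sellers receive P_s = P_b - 13 = 50.3077.
PS = (1/2)(Q_t)(P_s - 42) = (1/2)(2.7692)(8.3077) = 11.503.

11.50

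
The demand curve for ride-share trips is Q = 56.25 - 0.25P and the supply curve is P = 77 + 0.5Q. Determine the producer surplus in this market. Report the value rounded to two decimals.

270.42

Rewriting demand in inverse form: P = 225 - 4Q.
Set 225 - 4Q = 77 + 0.5Q, which gives 148 = 4.5Q, so Q* = 32.8889 and P* = 225 - 4(32.8889) = 93.4444.
The supply curve's price intercept is 77, so PS = (1/2)(Q*)(P* - 77) = (1/2)(32.8889)(16.4444) = 270.4198.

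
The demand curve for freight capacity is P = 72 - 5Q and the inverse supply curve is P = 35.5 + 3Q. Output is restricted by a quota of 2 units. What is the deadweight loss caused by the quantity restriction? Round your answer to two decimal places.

Unrestricted equilibrium: Q* = (72 - 35.5)/(5 + 3) = 4.5625.
At Q = 2 the demand price is 72 - 5(2) = 62 and the supply price is 35.5 + 3(2) = 41.5.
Deadweight loss is the triangle between the curves from 2 to 4.5625: (1/2)(62 - 41.5)(4.5625 - 2) = 26.2656.

26.27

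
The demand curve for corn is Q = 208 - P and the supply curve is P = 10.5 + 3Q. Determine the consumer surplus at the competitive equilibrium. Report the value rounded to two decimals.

1218.95

Rewriting demand in inverse form: P = 208 - Q.
Setting demand equal to supply, 197.5 = 4Q, so Q* = 49.375 and P* = 158.625.
Consumer surplus is the triangle under demand above P*: (1/2)(49.375)(208 - 158.625) = (1/2)(49.375)(49.375) = 1218.9453.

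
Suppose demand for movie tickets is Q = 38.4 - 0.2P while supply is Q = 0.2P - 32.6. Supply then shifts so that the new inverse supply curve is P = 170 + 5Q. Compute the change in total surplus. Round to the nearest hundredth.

Rewriting demand in inverse form: P = 192 - 5Q.
Rewriting supply in inverse form: P = 163 + 5Q.
Initial equilibrium: Q_0 = 2.9, P_0 = 177.5; CS_0 = (1/2)(2.9)(14.5) = 21.025, PS_0 = (1/2)(2.9)(14.5) = 21.025.
New equilibrium: 192 - 5Q = 170 + 5Q gives Q_1 = 2.2, P_1 = 181; CS_1 = 12.1, PS_1 = 12.1.
Change in total surplus = (12.1 + 12.1) - (21.025 + 21.025) = -17.85.

-17.85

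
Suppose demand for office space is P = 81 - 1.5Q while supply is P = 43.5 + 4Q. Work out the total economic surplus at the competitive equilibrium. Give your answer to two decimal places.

127.84

Setting demand equal to supply, 37.5 = 5.5Q, so Q* = 6.8182 and P* = 70.7727.
CS = (1/2)(6.8182)(10.2273) = 34.8657 and PS = (1/2)(6.8182)(27.2727) = 92.9752, so total surplus = 127.8409.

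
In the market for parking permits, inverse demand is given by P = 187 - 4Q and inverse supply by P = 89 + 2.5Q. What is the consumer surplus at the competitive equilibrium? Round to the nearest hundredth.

Equilibrium: 187 - 4Q = 89 + 2.5Q, so Q* = 15.0769 and P* = 126.6923.
Consumer surplus is the triangle under demand above P*: (1/2)(15.0769)(187 - 126.6923) = (1/2)(15.0769)(60.3077) = 454.6272.

454.63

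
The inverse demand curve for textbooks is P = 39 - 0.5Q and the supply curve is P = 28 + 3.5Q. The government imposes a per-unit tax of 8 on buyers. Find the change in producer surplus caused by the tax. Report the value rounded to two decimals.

Pre-tax equilibrium: 39 - 0.5Q = 28 + 3.5Q gives Q* = 2.75, P* = 37.625.
With the tax, buyers' net willingness to pay falls by 8: (39 - 8) - 0.5Q = 28 + 3.5Q, so Q_t = 0.75. Buyers pay P_b = 38.625; sellers receive P_s = P_b - 8 = 30.625.
PS falls from (1/2)(2.75)(9.625) = 13.2344 to (1/2)(0.75)(2.625) = 0.9844, a change of -12.25.

-12.25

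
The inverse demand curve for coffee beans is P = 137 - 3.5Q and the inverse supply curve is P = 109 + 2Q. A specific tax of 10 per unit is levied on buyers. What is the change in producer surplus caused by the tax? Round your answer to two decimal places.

Without the tax, 137 - 3.5Q = 109 + 2Q so Q* = 5.0909 and P* = 119.1818.
A tax on buyers shifts demand down by 10: (137 - 10) - 3.5Q = 109 + 2Q, so Q_t = 3.2727. Buyers pay P_b = 125.5455; sellers receive P_s = P_b - 10 = 115.5455.
Producers lose the trapezoid between P_s and P* out to Q_t plus the triangle from Q_t to Q*: change in PS = 10.7107 - 25.9174 = -15.2066.

-15.21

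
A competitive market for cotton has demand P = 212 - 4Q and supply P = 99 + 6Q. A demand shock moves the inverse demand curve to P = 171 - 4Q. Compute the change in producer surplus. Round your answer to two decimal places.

Initial equilibrium: Q_0 = 11.3, P_0 = 166.8; CS_0 = (1/2)(11.3)(45.2) = 255.38, PS_0 = (1/2)(11.3)(67.8) = 383.07.
New equilibrium: 171 - 4Q = 99 + 6Q gives Q_1 = 7.2, P_1 = 142.2; CS_1 = 103.68, PS_1 = 155.52.
Change in producer surplus = 155.52 - 383.07 = -227.55.

-227.55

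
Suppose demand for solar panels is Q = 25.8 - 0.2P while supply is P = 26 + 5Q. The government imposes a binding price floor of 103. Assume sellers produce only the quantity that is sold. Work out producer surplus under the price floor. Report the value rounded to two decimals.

332.80

Rewriting demand in inverse form: P = 129 - 5Q.
Without the control, 129 - 5Q = 26 + 5Q so Q* = 10.3 and P* = 77.5.
At the floor price 103, quantity demanded is (129 - 103)/5 = 5.2; demand is the short side, so Q = 5.2 trades at P = 103.
The supply price at Q = 5.2 is 52. PS is the trapezoid between 103 and supply over [0, 5.2]: (1/2)[(103 - 26) + (103 - 52)](5.2) = 332.8.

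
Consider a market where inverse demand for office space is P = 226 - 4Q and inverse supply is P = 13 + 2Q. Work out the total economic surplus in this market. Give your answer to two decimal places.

3780.75

Setting demand equal to supply, 213 = 6Q, so Q* = 35.5 and P* = 84.
CS = (1/2)(35.5)(142) = 2520.5 and PS = (1/2)(35.5)(71) = 1260.25, so total surplus = 3780.75.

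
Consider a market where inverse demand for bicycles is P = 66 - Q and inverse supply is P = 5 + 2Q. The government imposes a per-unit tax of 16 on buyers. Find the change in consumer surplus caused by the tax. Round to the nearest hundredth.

Pre-tax equilibrium: 66 - Q = 5 + 2Q gives Q* = 20.3333, P* = 45.6667.
With the tax, buyers' net willingness to pay falls by 16: (66 - 16) - Q = 5 + 2Q, so Q_t = 15. Buyers pay P_b = 51; sellers receive P_s = P_b - 16 = 35.
Consumers lose the trapezoid between P* and P_b out to Q_t plus the triangle from Q_t to Q*: change in CS = 112.5 - 206.7222 = -94.2222.

-94.22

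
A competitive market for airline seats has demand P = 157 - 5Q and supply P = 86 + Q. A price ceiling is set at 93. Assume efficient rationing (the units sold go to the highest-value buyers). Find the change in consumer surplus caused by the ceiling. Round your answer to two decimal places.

Free-market equilibrium: 157 - 5Q = 86 + Q gives Q* = 11.8333, P* = 97.8333.
At the ceiling price 93, quantity supplied is (93 - 86)/1 = 7; supply is the short side, so Q = 7 trades at P = 93.
CS goes from (1/2)(11.8333)(59.1667) = 350.0694 to 325.5 (computed as (157 - 93)(7) - (1/2)(5)(7)^2), a change of -24.5694.

-24.57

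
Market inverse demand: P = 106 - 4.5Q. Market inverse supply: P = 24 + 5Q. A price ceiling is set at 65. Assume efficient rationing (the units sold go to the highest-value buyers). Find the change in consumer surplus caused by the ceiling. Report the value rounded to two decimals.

Without the control, 106 - 4.5Q = 24 + 5Q so Q* = 8.6316 and P* = 67.1579.
At the ceiling price 65, quantity supplied is (65 - 24)/5 = 8.2; supply is the short side, so Q = 8.2 trades at P = 65.
CS goes from (1/2)(8.6316)(38.8421) = 167.6343 to 184.91 (computed as (106 - 65)(8.2) - (1/2)(4.5)(8.2)^2), a change of 17.2757.

17.28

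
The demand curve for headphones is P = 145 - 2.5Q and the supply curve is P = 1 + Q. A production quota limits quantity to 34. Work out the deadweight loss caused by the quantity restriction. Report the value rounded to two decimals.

89.29

Unrestricted equilibrium: Q* = (145 - 1)/(2.5 + 1) = 41.1429.
At Q = 34 the demand price is 145 - 2.5(34) = 60 and the supply price is 1 + (34) = 35.
Deadweight loss is the triangle between the curves from 34 to 41.1429: (1/2)(60 - 35)(41.1429 - 34) = 89.2857.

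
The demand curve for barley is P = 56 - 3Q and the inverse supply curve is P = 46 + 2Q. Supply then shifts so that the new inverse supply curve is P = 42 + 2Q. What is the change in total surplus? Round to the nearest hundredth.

9.60

Initial equilibrium: Q_0 = 2, P_0 = 50; CS_0 = (1/2)(2)(6) = 6, PS_0 = (1/2)(2)(4) = 4.
New equilibrium: 56 - 3Q = 42 + 2Q gives Q_1 = 2.8, P_1 = 47.6; CS_1 = 11.76, PS_1 = 7.84.
Change in total surplus = (11.76 + 7.84) - (6 + 4) = 9.6.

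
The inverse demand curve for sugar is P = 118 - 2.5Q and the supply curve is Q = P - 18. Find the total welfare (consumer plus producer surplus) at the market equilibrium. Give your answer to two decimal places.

1428.57

Rewriting supply in inverse form: P = 18 + Q.
Setting demand equal to supply, 100 = 3.5Q, so Q* = 28.5714 and P* = 46.5714.
CS = (1/2)(28.5714)(71.4286) = 1020.4082 and PS = (1/2)(28.5714)(28.5714) = 408.1633, so total surplus = 1428.5714.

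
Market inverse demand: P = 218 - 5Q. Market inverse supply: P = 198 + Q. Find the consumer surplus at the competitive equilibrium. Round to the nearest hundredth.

Set 218 - 5Q = 198 + Q, which gives 20 = 6Q, so Q* = 3.3333 and P* = 218 - 5(3.3333) = 201.3333.
CS is the area between the demand curve and P* from 0 to Q*: (1/2)(3.3333)(16.6667) = 27.7778.

27.78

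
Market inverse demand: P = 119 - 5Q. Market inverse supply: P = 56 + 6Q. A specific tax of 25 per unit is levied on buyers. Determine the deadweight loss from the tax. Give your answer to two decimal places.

Pre-tax equilibrium: 119 - 5Q = 56 + 6Q gives Q* = 5.7273, P* = 90.3636.
A tax on buyers shifts demand down by 25: (119 - 25) - 5Q = 56 + 6Q, so Q_t = 3.4545. Buyers pay P_b = 101.7273; sellers receive P_s = P_b - 25 = 76.7273.
The welfare triangle lost has base Q* - Q_t = 2.2727 and height t = 25, so DWL = (1/2)(2.2727)(25) = 28.4091.

28.41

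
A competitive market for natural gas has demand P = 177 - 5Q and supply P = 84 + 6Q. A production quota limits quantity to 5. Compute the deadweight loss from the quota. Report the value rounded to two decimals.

65.64

Without the quota, 177 - 5Q = 84 + 6Q gives Q* = 8.4545.
At Q = 5 the demand price is 177 - 5(5) = 152 and the supply price is 84 + 6(5) = 114.
Deadweight loss is the triangle between the curves from 5 to 8.4545: (1/2)(152 - 114)(8.4545 - 5) = 65.6364.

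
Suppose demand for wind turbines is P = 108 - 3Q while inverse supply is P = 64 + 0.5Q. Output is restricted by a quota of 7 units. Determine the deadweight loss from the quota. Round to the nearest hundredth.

54.32

Without the quota, 108 - 3Q = 64 + 0.5Q gives Q* = 12.5714.
At Q = 7 the demand price is 108 - 3(7) = 87 and the supply price is 64 + 0.5(7) = 67.5.
Deadweight loss is the triangle between the curves from 7 to 12.5714: (1/2)(87 - 67.5)(12.5714 - 7) = 54.3214.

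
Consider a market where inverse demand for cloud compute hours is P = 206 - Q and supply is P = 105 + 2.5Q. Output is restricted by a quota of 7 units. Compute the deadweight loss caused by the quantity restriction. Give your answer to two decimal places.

836.04

Unrestricted equilibrium: Q* = (206 - 105)/(1 + 2.5) = 28.8571.
At Q = 7 the demand price is 206 - (7) = 199 and the supply price is 105 + 2.5(7) = 122.5.
Deadweight loss is the triangle between the curves from 7 to 28.8571: (1/2)(199 - 122.5)(28.8571 - 7) = 836.0357.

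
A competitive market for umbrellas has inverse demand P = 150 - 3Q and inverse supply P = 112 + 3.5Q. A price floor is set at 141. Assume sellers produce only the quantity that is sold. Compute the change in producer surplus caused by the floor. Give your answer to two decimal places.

11.44

Free-market equilibrium: 150 - 3Q = 112 + 3.5Q gives Q* = 5.8462, P* = 132.4615.
At P = 141, buyers demand (150 - 141)/3 = 3 while sellers would supply more, so the quantity traded is 3 at price 141.
PS goes from (1/2)(5.8462)(20.4615) = 59.8107 to 71.25 (computed as (141 - 112)(3) - (1/2)(3.5)(3)^2), a change of 11.4393.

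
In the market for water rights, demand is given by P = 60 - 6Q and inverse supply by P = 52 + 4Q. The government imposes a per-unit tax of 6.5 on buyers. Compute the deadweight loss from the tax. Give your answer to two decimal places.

2.11

Pre-tax equilibrium: 60 - 6Q = 52 + 4Q gives Q* = 0.8, P* = 55.2.
With the tax, buyers' net willingness to pay falls by 6.5: (60 - 6.5) - 6Q = 52 + 4Q, so Q_t = 0.15. Buyers pay P_b = 59.1; sellers receive P_s = P_b - 6.5 = 52.6.
Deadweight loss is the triangle between the curves from Q_t to Q*: (1/2)(0.8 - 0.15)(6.5) = 2.1125.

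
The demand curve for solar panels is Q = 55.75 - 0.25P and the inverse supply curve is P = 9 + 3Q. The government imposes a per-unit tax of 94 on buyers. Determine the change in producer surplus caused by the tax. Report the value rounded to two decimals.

Rewriting demand in inverse form: P = 223 - 4Q.
Without the tax, 223 - 4Q = 9 + 3Q so Q* = 30.5714 and P* = 100.7143.
With the tax, buyers' net willingness to pay falls by 94: (223 - 94) - 4Q = 9 + 3Q, so Q_t = 17.1429. Buyers pay P_b = 154.4286; sellers receive P_s = P_b - 94 = 60.4286.
Producers lose the trapezoid between P_s and P* out to Q_t plus the triangle from Q_t to Q*: change in PS = 440.8163 - 1401.9184 = -961.102.

-961.10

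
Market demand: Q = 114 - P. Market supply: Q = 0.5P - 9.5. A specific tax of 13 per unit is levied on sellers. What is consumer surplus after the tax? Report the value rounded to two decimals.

373.56

Rewriting demand in inverse form: P = 114 - Q.
Rewriting supply in inverse form: P = 19 + 2Q.
Without the tax, 114 - Q = 19 + 2Q so Q* = 31.6667 and P* = 82.3333.
A tax on sellers shifts supply up by 13: 114 - Q = 19 + 2Q + 13, so Q_t = 27.3333. Buyers pay P_b = 86.6667; sellers receive P_s = P_b - 13 = 73.6667.
Consumer surplus is the triangle under demand above P_b: (1/2)(27.3333)(114 - 86.6667) = 373.5556.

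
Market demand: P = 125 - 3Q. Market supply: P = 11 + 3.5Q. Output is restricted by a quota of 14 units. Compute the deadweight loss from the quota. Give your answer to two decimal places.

Without the quota, 125 - 3Q = 11 + 3.5Q gives Q* = 17.5385.
At Q = 14 the demand price is 125 - 3(14) = 83 and the supply price is 11 + 3.5(14) = 60.
DWL = (1/2)(gap between curves at 14) x (Q* - 14) = (1/2)(23)(3.5385) = 40.6923.

40.69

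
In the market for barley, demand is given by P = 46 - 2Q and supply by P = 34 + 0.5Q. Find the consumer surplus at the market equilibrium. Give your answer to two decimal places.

23.04

Setting demand equal to supply, 12 = 2.5Q, so Q* = 4.8 and P* = 36.4.
Consumer surplus is the triangle under demand above P*: (1/2)(4.8)(46 - 36.4) = (1/2)(4.8)(9.6) = 23.04.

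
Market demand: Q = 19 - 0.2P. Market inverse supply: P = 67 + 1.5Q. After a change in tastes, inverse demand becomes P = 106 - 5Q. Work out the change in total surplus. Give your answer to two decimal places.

Rewriting demand in inverse form: P = 95 - 5Q.
Initial equilibrium: Q_0 = 4.3077, P_0 = 73.4615; CS_0 = (1/2)(4.3077)(21.5385) = 46.3905, PS_0 = (1/2)(4.3077)(6.4615) = 13.9172.
New equilibrium: 106 - 5Q = 67 + 1.5Q gives Q_1 = 6, P_1 = 76; CS_1 = 90, PS_1 = 27.
Change in total surplus = (90 + 27) - (46.3905 + 13.9172) = 56.6923.

56.69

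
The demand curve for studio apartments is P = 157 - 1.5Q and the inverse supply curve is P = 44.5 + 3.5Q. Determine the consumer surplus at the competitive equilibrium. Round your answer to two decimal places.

379.69

Set 157 - 1.5Q = 44.5 + 3.5Q, which gives 112.5 = 5Q, so Q* = 22.5 and P* = 157 - 1.5(22.5) = 123.25.
Consumer surplus is the triangle under demand above P*: (1/2)(22.5)(157 - 123.25) = (1/2)(22.5)(33.75) = 379.6875.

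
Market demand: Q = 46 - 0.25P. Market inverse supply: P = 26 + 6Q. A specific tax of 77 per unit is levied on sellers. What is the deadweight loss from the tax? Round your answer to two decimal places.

Rewriting demand in inverse form: P = 184 - 4Q.
Pre-tax equilibrium: 184 - 4Q = 26 + 6Q gives Q* = 15.8, P* = 120.8.
With the tax, sellers need 77 more per unit: 184 - 4Q = 26 + 6Q + 77, so Q_t = 8.1. Buyers pay P_b = 151.6; sellers receive P_s = P_b - 77 = 74.6.
Deadweight loss is the triangle between the curves from Q_t to Q*: (1/2)(15.8 - 8.1)(77) = 296.45.

296.45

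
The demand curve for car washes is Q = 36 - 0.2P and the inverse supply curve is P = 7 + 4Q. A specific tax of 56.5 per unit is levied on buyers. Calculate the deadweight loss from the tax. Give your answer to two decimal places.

177.35

Rewriting demand in inverse form: P = 180 - 5Q.
Pre-tax equilibrium: 180 - 5Q = 7 + 4Q gives Q* = 19.2222, P* = 83.8889.
A tax on buyers shifts demand down by 56.5: (180 - 56.5) - 5Q = 7 + 4Q, so Q_t = 12.9444. Buyers pay P_b = 115.2778; sellers receive P_s = P_b - 56.5 = 58.7778.
The welfare triangle lost has base Q* - Q_t = 6.2778 and height t = 56.5, so DWL = (1/2)(6.2778)(56.5) = 177.3472.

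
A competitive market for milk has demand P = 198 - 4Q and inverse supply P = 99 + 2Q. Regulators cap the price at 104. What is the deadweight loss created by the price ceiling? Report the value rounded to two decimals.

Without the control, 198 - 4Q = 99 + 2Q so Q* = 16.5 and P* = 132.
At the ceiling price 104, quantity supplied is (104 - 99)/2 = 2.5; supply is the short side, so Q = 2.5 trades at P = 104.
The lost-trades triangle has base Q* - 2.5 = 14 and height equal to the gap between the curves at Q = 2.5, which is 188 - 104 = 84. DWL = (1/2)(14)(84) = 588.

588.00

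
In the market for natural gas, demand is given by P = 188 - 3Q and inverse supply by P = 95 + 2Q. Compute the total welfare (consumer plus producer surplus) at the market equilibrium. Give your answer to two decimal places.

864.90

Set 188 - 3Q = 95 + 2Q, which gives 93 = 5Q, so Q* = 18.6 and P* = 188 - 3(18.6) = 132.2.
Total surplus is the full triangle between the curves from 0 to Q*: (1/2)(18.6)(188 - 95) = 864.9.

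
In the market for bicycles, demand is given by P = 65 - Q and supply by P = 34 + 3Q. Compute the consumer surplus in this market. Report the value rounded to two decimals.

Setting demand equal to supply, 31 = 4Q, so Q* = 7.75 and P* = 57.25.
Consumer surplus is the triangle under demand above P*: (1/2)(7.75)(65 - 57.25) = (1/2)(7.75)(7.75) = 30.0312.

30.03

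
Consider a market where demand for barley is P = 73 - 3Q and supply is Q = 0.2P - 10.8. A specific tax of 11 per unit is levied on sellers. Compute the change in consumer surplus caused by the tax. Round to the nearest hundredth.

Rewriting supply in inverse form: P = 54 + 5Q.
Pre-tax equilibrium: 73 - 3Q = 54 + 5Q gives Q* = 2.375, P* = 65.875.
With the tax, sellers need 11 more per unit: 73 - 3Q = 54 + 5Q + 11, so Q_t = 1. Buyers pay P_b = 70; sellers receive P_s = P_b - 11 = 59.
CS falls from (1/2)(2.375)(7.125) = 8.4609 to (1/2)(1)(3) = 1.5, a change of -6.9609.

-6.96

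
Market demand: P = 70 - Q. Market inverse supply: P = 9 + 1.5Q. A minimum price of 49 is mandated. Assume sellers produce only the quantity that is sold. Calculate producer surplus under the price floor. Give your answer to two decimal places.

Free-market equilibrium: 70 - Q = 9 + 1.5Q gives Q* = 24.4, P* = 45.6.
At the floor price 49, quantity demanded is (70 - 49)/1 = 21; demand is the short side, so Q = 21 trades at P = 49.
The supply price at Q = 21 is 40.5. PS is the trapezoid between 49 and supply over [0, 21]: (1/2)[(49 - 9) + (49 - 40.5)](21) = 509.25.

509.25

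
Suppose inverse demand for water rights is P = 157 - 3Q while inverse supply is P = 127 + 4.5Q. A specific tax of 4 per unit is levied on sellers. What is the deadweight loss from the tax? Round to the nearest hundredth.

1.07

Pre-tax equilibrium: 157 - 3Q = 127 + 4.5Q gives Q* = 4, P* = 145.
A tax on sellers shifts supply up by 4: 157 - 3Q = 127 + 4.5Q + 4, so Q_t = 3.4667. Buyers pay P_b = 146.6; sellers receive P_s = P_b - 4 = 142.6.
The welfare triangle lost has base Q* - Q_t = 0.5333 and height t = 4, so DWL = (1/2)(0.5333)(4) = 1.0667.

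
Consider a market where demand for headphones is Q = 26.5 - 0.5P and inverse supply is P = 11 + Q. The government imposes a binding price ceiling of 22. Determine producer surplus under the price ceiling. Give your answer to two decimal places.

60.50

Rewriting demand in inverse form: P = 53 - 2Q.
Free-market equilibrium: 53 - 2Q = 11 + Q gives Q* = 14, P* = 25.
At P = 22, sellers supply (22 - 11)/1 = 11 while buyers want more, so the quantity traded is 11 at price 22.
PS is the triangle above supply below 22: (1/2)(11)(22 - 11) = 60.5.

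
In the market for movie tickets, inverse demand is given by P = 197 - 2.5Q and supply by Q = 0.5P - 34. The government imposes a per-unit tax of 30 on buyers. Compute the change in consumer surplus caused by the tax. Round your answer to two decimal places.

-422.22

Rewriting supply in inverse form: P = 68 + 2Q.
Pre-tax equilibrium: 197 - 2.5Q = 68 + 2Q gives Q* = 28.6667, P* = 125.3333.
With the tax, buyers' net willingness to pay falls by 30: (197 - 30) - 2.5Q = 68 + 2Q, so Q_t = 22. Buyers pay P_b = 142; sellers receive P_s = P_b - 30 = 112.
Consumers lose the trapezoid between P* and P_b out to Q_t plus the triangle from Q_t to Q*: change in CS = 605 - 1027.2222 = -422.2222.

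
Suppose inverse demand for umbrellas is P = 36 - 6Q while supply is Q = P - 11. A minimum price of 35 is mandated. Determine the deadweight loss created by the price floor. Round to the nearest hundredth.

40.57

Rewriting supply in inverse form: P = 11 + Q.
Without the control, 36 - 6Q = 11 + Q so Q* = 3.5714 and P* = 14.5714.
At the floor price 35, quantity demanded is (36 - 35)/6 = 0.1667; demand is the short side, so Q = 0.1667 trades at P = 35.
At Q = 0.1667 the demand price is 35 and the supply price is 11.1667. Deadweight loss is the triangle between the curves from 0.1667 to 3.5714: (1/2)(35 - 11.1667)(3.5714 - 0.1667) = 40.5734.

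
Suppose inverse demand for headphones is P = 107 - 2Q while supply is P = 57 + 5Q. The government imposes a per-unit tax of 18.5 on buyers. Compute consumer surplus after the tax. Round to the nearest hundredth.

Without the tax, 107 - 2Q = 57 + 5Q so Q* = 7.1429 and P* = 92.7143.
A tax on buyers shifts demand down by 18.5: (107 - 18.5) - 2Q = 57 + 5Q, so Q_t = 4.5. Buyers pay P_b = 98; sellers receive P_s = P_b - 18.5 = 79.5.
CS = (1/2)(Q_t)(107 - P_b) = (1/2)(4.5)(9) = 20.25.

20.25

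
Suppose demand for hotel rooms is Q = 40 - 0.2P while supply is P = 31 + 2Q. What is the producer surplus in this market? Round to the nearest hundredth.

Rewriting demand in inverse form: P = 200 - 5Q.
Setting demand equal to supply, 169 = 7Q, so Q* = 24.1429 and P* = 79.2857.
PS is the area between P* and the supply curve from 0 to Q*: (1/2)(24.1429)(48.2857) = 582.8776.

582.88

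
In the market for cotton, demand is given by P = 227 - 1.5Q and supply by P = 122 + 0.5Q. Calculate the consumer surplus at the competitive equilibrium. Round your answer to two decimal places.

Equilibrium: 227 - 1.5Q = 122 + 0.5Q, so Q* = 52.5 and P* = 148.25.
The demand choke price is 227, so CS = (1/2)(Q*)(227 - P*) = (1/2)(52.5)(78.75) = 2067.1875.

2067.19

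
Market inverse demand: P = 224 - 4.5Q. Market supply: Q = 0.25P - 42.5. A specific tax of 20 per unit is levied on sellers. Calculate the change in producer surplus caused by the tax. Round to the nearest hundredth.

Rewriting supply in inverse form: P = 170 + 4Q.
Without the tax, 224 - 4.5Q = 170 + 4Q so Q* = 6.3529 and P* = 195.4118.
With the tax, sellers need 20 more per unit: 224 - 4.5Q = 170 + 4Q + 20, so Q_t = 4. Buyers pay P_b = 206; sellers receive P_s = P_b - 20 = 186.
Producers lose the trapezoid between P_s and P* out to Q_t plus the triangle from Q_t to Q*: change in PS = 32 - 80.7197 = -48.7197.

-48.72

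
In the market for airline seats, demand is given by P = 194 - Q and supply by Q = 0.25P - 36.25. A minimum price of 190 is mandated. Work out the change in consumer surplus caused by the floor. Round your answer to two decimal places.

-40.02

Rewriting supply in inverse form: P = 145 + 4Q.
Without the control, 194 - Q = 145 + 4Q so Q* = 9.8 and P* = 184.2.
At P = 190, buyers demand (194 - 190)/1 = 4 while sellers would supply more, so the quantity traded is 4 at price 190.
CS goes from (1/2)(9.8)(9.8) = 48.02 to 8 (computed as (194 - 190)(4) - (1/2)(1)(4)^2), a change of -40.02.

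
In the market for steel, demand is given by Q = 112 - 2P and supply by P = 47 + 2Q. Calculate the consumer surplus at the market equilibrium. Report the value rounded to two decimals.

3.24

Rewriting demand in inverse form: P = 56 - 0.5Q.
Set 56 - 0.5Q = 47 + 2Q, which gives 9 = 2.5Q, so Q* = 3.6 and P* = 56 - 0.5(3.6) = 54.2.
The demand choke price is 56, so CS = (1/2)(Q*)(56 - P*) = (1/2)(3.6)(1.8) = 3.24.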